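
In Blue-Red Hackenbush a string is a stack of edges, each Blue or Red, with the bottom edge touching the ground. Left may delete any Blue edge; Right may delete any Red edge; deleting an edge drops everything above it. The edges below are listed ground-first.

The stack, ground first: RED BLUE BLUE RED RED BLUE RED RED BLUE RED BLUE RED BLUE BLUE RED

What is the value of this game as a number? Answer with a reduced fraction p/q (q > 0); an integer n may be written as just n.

-6995/16384

Recurse on prefixes of the 15-edge string RED BLUE BLUE RED RED BLUE RED RED BLUE RED BLUE RED BLUE BLUE RED:
G(R) = { ∅ | 0 } ⇒ -1
G(RB) = { -1 | 0 } ⇒ -1/2
G(RBB) = { -1 -1/2 | 0 } ⇒ -1/4
G(RBBR) = { -1 -1/2 | -1/4 0 } ⇒ -3/8
G(RBBRR) = { -1 -1/2 | -3/8 -1/4 0 } ⇒ -7/16
G(RBBRRB) = { -1 -1/2 -7/16 | -3/8 -1/4 0 } ⇒ -13/32
G(RBBRRBR) = { -1 -1/2 -7/16 | -13/32 -3/8 -1/4 0 } ⇒ -27/64
G(RBBRRBRR) = { -1 -1/2 -7/16 | -27/64 -13/32 -3/8 -1/4 0 } ⇒ -55/128
G(RBBRRBRRB) = { -1 -1/2 -7/16 -55/128 | -27/64 -13/32 -3/8 -1/4 0 } ⇒ -109/256
G(RBBRRBRRBR) = { -1 -1/2 -7/16 -55/128 | -109/256 -27/64 -13/32 -3/8 -1/4 0 } ⇒ -219/512
G(RBBRRBRRBRB) = { -1 -1/2 -7/16 -55/128 -219/512 | -109/256 -27/64 -13/32 -3/8 -1/4 0 } ⇒ -437/1024
G(RBBRRBRRBRBR) = { -1 -1/2 -7/16 -55/128 -219/512 | -437/1024 -109/256 -27/64 -13/32 -3/8 -1/4 0 } ⇒ -875/2048
G(RBBRRBRRBRBRB) = { -1 -1/2 -7/16 -55/128 -219/512 -875/2048 | -437/1024 -109/256 -27/64 -13/32 -3/8 -1/4 0 } ⇒ -1749/4096
G(RBBRRBRRBRBRBB) = { -1 -1/2 -7/16 -55/128 -219/512 -875/2048 -1749/4096 | -437/1024 -109/256 -27/64 -13/32 -3/8 -1/4 0 } ⇒ -3497/8192
G(RBBRRBRRBRBRBBR) = { -1 -1/2 -7/16 -55/128 -219/512 -875/2048 -1749/4096 | -3497/8192 -437/1024 -109/256 -27/64 -13/32 -3/8 -1/4 0 } ⇒ -6995/16384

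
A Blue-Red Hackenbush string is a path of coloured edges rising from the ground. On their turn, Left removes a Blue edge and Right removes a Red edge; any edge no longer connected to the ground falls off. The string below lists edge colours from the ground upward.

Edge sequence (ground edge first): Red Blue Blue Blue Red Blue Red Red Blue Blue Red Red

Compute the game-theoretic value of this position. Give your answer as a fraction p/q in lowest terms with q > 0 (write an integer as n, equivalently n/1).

R: Left { ∅ }, Right { 0 } — simplest -1
RB: Left { -1 }, Right { 0 } — simplest -1/2
RBB: Left { -1; -1/2 }, Right { 0 } — simplest -1/4
RBBB: Left { -1; -1/2; -1/4 }, Right { 0 } — simplest -1/8
RBBBR: Left { -1; -1/2; -1/4 }, Right { -1/8; 0 } — simplest -3/16
RBBBRB: Left { -1; -1/2; -1/4; -3/16 }, Right { -1/8; 0 } — simplest -5/32
RBBBRBR: Left { -1; -1/2; -1/4; -3/16 }, Right { -5/32; -1/8; 0 } — simplest -11/64
RBBBRBRR: Left { -1; -1/2; -1/4; -3/16 }, Right { -11/64; -5/32; -1/8; 0 } — simplest -23/128
RBBBRBRRB: Left { -1; -1/2; -1/4; -3/16; -23/128 }, Right { -11/64; -5/32; -1/8; 0 } — simplest -45/256
RBBBRBRRBB: Left { -1; -1/2; -1/4; -3/16; -23/128; -45/256 }, Right { -11/64; -5/32; -1/8; 0 } — simplest -89/512
RBBBRBRRBBR: Left { -1; -1/2; -1/4; -3/16; -23/128; -45/256 }, Right { -89/512; -11/64; -5/32; -1/8; 0 } — simplest -179/1024
RBBBRBRRBBRR: Left { -1; -1/2; -1/4; -3/16; -23/128; -45/256 }, Right { -179/1024; -89/512; -11/64; -5/32; -1/8; 0 } — simplest -359/2048

-359/2048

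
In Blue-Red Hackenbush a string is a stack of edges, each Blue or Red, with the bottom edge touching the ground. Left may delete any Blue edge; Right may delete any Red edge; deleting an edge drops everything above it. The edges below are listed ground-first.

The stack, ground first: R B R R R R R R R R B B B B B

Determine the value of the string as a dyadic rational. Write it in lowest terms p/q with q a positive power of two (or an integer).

R: Left { (no moves) }, Right { 0 } = simplest -1
RB: Left { -1 }, Right { 0 } = simplest -1/2
RBR: Left { -1 }, Right { -1/2, 0 } = simplest -3/4
RBRR: Left { -1 }, Right { -3/4, -1/2, 0 } = simplest -7/8
RBRRR: Left { -1 }, Right { -7/8, -3/4, -1/2, 0 } = simplest -15/16
RBRRRR: Left { -1 }, Right { -15/16, -7/8, -3/4, -1/2, 0 } = simplest -31/32
RBRRRRR: Left { -1 }, Right { -31/32, -15/16, -7/8, -3/4, -1/2, 0 } = simplest -63/64
RBRRRRRR: Left { -1 }, Right { -63/64, -31/32, -15/16, -7/8, -3/4, -1/2, 0 } = simplest -127/128
RBRRRRRRR: Left { -1 }, Right { -127/128, -63/64, -31/32, -15/16, -7/8, -3/4, -1/2, 0 } = simplest -255/256
RBRRRRRRRR: Left { -1 }, Right { -255/256, -127/128, -63/64, -31/32, -15/16, -7/8, -3/4, -1/2, 0 } = simplest -511/512
RBRRRRRRRRB: Left { -1, -511/512 }, Right { -255/256, -127/128, -63/64, -31/32, -15/16, -7/8, -3/4, -1/2, 0 } = simplest -1021/1024
RBRRRRRRRRBB: Left { -1, -511/512, -1021/1024 }, Right { -255/256, -127/128, -63/64, -31/32, -15/16, -7/8, -3/4, -1/2, 0 } = simplest -2041/2048
RBRRRRRRRRBBB: Left { -1, -511/512, -1021/1024, -2041/2048 }, Right { -255/256, -127/128, -63/64, -31/32, -15/16, -7/8, -3/4, -1/2, 0 } = simplest -4081/4096
RBRRRRRRRRBBBB: Left { -1, -511/512, -1021/1024, -2041/2048, -4081/4096 }, Right { -255/256, -127/128, -63/64, -31/32, -15/16, -7/8, -3/4, -1/2, 0 } = simplest -8161/8192
RBRRRRRRRRBBBBB: Left { -1, -511/512, -1021/1024, -2041/2048, -4081/4096, -8161/8192 }, Right { -255/256, -127/128, -63/64, -31/32, -15/16, -7/8, -3/4, -1/2, 0 } = simplest -16321/16384

-16321/16384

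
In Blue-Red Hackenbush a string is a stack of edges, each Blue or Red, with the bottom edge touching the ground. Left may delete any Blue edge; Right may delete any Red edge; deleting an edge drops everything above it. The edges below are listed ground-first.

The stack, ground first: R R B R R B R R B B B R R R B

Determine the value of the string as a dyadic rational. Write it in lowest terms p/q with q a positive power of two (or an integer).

-15133/8192

Prefix values for R R B R R B R R B B B R R R B via {L|R} + simplicity:
1 of 15 · R · max L −∞ · min R 0 → -1
2 of 15 · RR · max L −∞ · min R -1 → -2
3 of 15 · RRB · max L -2 · min R -1 → -3/2
4 of 15 · RRBR · max L -2 · min R -3/2 → -7/4
5 of 15 · RRBRR · max L -2 · min R -7/4 → -15/8
6 of 15 · RRBRRB · max L -15/8 · min R -7/4 → -29/16
7 of 15 · RRBRRBR · max L -15/8 · min R -29/16 → -59/32
8 of 15 · RRBRRBRR · max L -15/8 · min R -59/32 → -119/64
9 of 15 · RRBRRBRRB · max L -119/64 · min R -59/32 → -237/128
10 of 15 · RRBRRBRRBB · max L -237/128 · min R -59/32 → -473/256
11 of 15 · RRBRRBRRBBB · max L -473/256 · min R -59/32 → -945/512
12 of 15 · RRBRRBRRBBBR · max L -473/256 · min R -945/512 → -1891/1024
13 of 15 · RRBRRBRRBBBRR · max L -473/256 · min R -1891/1024 → -3783/2048
14 of 15 · RRBRRBRRBBBRRR · max L -473/256 · min R -3783/2048 → -7567/4096
15 of 15 · RRBRRBRRBBBRRRB · max L -7567/4096 · min R -3783/2048 → -15133/8192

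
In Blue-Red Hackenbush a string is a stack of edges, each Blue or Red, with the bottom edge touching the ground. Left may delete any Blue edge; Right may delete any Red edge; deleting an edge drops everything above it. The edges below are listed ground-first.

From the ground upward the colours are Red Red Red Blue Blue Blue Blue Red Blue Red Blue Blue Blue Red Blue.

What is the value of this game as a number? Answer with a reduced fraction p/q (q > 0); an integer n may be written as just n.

-8517/4096

v_1 [R]  L=[none]  R=[0]  -> -1
v_2 [RR]  L=[none]  R=[-1 0]  -> -2
v_3 [RRR]  L=[none]  R=[-2 -1 0]  -> -3
v_4 [RRRB]  L=[-3]  R=[-2 -1 0]  -> -5/2
v_5 [RRRBB]  L=[-3 -5/2]  R=[-2 -1 0]  -> -9/4
v_6 [RRRBBB]  L=[-3 -5/2 -9/4]  R=[-2 -1 0]  -> -17/8
v_7 [RRRBBBB]  L=[-3 -5/2 -9/4 -17/8]  R=[-2 -1 0]  -> -33/16
v_8 [RRRBBBBR]  L=[-3 -5/2 -9/4 -17/8]  R=[-33/16 -2 -1 0]  -> -67/32
v_9 [RRRBBBBRB]  L=[-3 -5/2 -9/4 -17/8 -67/32]  R=[-33/16 -2 -1 0]  -> -133/64
v_10 [RRRBBBBRBR]  L=[-3 -5/2 -9/4 -17/8 -67/32]  R=[-133/64 -33/16 -2 -1 0]  -> -267/128
v_11 [RRRBBBBRBRB]  L=[-3 -5/2 -9/4 -17/8 -67/32 -267/128]  R=[-133/64 -33/16 -2 -1 0]  -> -533/256
v_12 [RRRBBBBRBRBB]  L=[-3 -5/2 -9/4 -17/8 -67/32 -267/128 -533/256]  R=[-133/64 -33/16 -2 -1 0]  -> -1065/512
v_13 [RRRBBBBRBRBBB]  L=[-3 -5/2 -9/4 -17/8 -67/32 -267/128 -533/256 -1065/512]  R=[-133/64 -33/16 -2 -1 0]  -> -2129/1024
v_14 [RRRBBBBRBRBBBR]  L=[-3 -5/2 -9/4 -17/8 -67/32 -267/128 -533/256 -1065/512]  R=[-2129/1024 -133/64 -33/16 -2 -1 0]  -> -4259/2048
v_15 [RRRBBBBRBRBBBRB]  L=[-3 -5/2 -9/4 -17/8 -67/32 -267/128 -533/256 -1065/512 -4259/2048]  R=[-2129/1024 -133/64 -33/16 -2 -1 0]  -> -8517/4096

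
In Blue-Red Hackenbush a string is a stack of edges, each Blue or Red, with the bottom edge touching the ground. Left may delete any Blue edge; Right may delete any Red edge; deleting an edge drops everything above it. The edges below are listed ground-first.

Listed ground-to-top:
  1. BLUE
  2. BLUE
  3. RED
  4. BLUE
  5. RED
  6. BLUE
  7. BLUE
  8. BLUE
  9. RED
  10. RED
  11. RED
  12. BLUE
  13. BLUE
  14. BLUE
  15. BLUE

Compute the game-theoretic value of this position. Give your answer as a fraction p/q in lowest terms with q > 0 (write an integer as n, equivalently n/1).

14111/8192

Prefix values for BLUE BLUE RED BLUE RED BLUE BLUE BLUE RED RED RED BLUE BLUE BLUE BLUE via {L|R} + simplicity:
step 1: add BLUE to get B; options L={ 0 } R={ ∅ } ⇒ 1
step 2: add BLUE to get BB; options L={ 0, 1 } R={ ∅ } ⇒ 2
step 3: add RED to get BBR; options L={ 0, 1 } R={ 2 } ⇒ 3/2
step 4: add BLUE to get BBRB; options L={ 0, 1, 3/2 } R={ 2 } ⇒ 7/4
step 5: add RED to get BBRBR; options L={ 0, 1, 3/2 } R={ 7/4, 2 } ⇒ 13/8
step 6: add BLUE to get BBRBRB; options L={ 0, 1, 3/2, 13/8 } R={ 7/4, 2 } ⇒ 27/16
step 7: add BLUE to get BBRBRBB; options L={ 0, 1, 3/2, 13/8, 27/16 } R={ 7/4, 2 } ⇒ 55/32
step 8: add BLUE to get BBRBRBBB; options L={ 0, 1, 3/2, 13/8, 27/16, 55/32 } R={ 7/4, 2 } ⇒ 111/64
step 9: add RED to get BBRBRBBBR; options L={ 0, 1, 3/2, 13/8, 27/16, 55/32 } R={ 111/64, 7/4, 2 } ⇒ 221/128
step 10: add RED to get BBRBRBBBRR; options L={ 0, 1, 3/2, 13/8, 27/16, 55/32 } R={ 221/128, 111/64, 7/4, 2 } ⇒ 441/256
step 11: add RED to get BBRBRBBBRRR; options L={ 0, 1, 3/2, 13/8, 27/16, 55/32 } R={ 441/256, 221/128, 111/64, 7/4, 2 } ⇒ 881/512
step 12: add BLUE to get BBRBRBBBRRRB; options L={ 0, 1, 3/2, 13/8, 27/16, 55/32, 881/512 } R={ 441/256, 221/128, 111/64, 7/4, 2 } ⇒ 1763/1024
step 13: add BLUE to get BBRBRBBBRRRBB; options L={ 0, 1, 3/2, 13/8, 27/16, 55/32, 881/512, 1763/1024 } R={ 441/256, 221/128, 111/64, 7/4, 2 } ⇒ 3527/2048
step 14: add BLUE to get BBRBRBBBRRRBBB; options L={ 0, 1, 3/2, 13/8, 27/16, 55/32, 881/512, 1763/1024, 3527/2048 } R={ 441/256, 221/128, 111/64, 7/4, 2 } ⇒ 7055/4096
step 15: add BLUE to get BBRBRBBBRRRBBBB; options L={ 0, 1, 3/2, 13/8, 27/16, 55/32, 881/512, 1763/1024, 3527/2048, 7055/4096 } R={ 441/256, 221/128, 111/64, 7/4, 2 } ⇒ 14111/8192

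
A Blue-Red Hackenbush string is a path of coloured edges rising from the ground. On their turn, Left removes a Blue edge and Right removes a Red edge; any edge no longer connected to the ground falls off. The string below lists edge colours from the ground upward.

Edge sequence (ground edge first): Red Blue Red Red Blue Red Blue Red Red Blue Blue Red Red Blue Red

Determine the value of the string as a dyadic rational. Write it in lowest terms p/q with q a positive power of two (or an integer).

Recurse on prefixes of the 15-edge string Red Blue Red Red Blue Red Blue Red Red Blue Blue Red Red Blue Red:
1 of 15 · R · max L −∞ · min R 0 — -1
2 of 15 · RB · max L -1 · min R 0 — -1/2
3 of 15 · RBR · max L -1 · min R -1/2 — -3/4
4 of 15 · RBRR · max L -1 · min R -3/4 — -7/8
5 of 15 · RBRRB · max L -7/8 · min R -3/4 — -13/16
6 of 15 · RBRRBR · max L -7/8 · min R -13/16 — -27/32
7 of 15 · RBRRBRB · max L -27/32 · min R -13/16 — -53/64
8 of 15 · RBRRBRBR · max L -27/32 · min R -53/64 — -107/128
9 of 15 · RBRRBRBRR · max L -27/32 · min R -107/128 — -215/256
10 of 15 · RBRRBRBRRB · max L -215/256 · min R -107/128 — -429/512
11 of 15 · RBRRBRBRRBB · max L -429/512 · min R -107/128 — -857/1024
12 of 15 · RBRRBRBRRBBR · max L -429/512 · min R -857/1024 — -1715/2048
13 of 15 · RBRRBRBRRBBRR · max L -429/512 · min R -1715/2048 — -3431/4096
14 of 15 · RBRRBRBRRBBRRB · max L -3431/4096 · min R -1715/2048 — -6861/8192
15 of 15 · RBRRBRBRRBBRRBR · max L -3431/4096 · min R -6861/8192 — -13723/16384

-13723/16384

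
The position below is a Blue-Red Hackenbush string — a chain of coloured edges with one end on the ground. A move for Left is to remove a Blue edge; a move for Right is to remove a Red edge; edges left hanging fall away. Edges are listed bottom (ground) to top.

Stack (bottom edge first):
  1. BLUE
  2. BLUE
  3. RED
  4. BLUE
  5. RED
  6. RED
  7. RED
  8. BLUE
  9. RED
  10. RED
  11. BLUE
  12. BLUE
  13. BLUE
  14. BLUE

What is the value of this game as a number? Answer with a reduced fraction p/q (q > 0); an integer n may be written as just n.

6303/4096

Prefix values for BLUE BLUE RED BLUE RED RED RED BLUE RED RED BLUE BLUE BLUE BLUE via {L|R} + simplicity:
1 of 14 · B · max L 0 · min R +∞ gives 1
2 of 14 · BB · max L 1 · min R +∞ gives 2
3 of 14 · BBR · max L 1 · min R 2 gives 3/2
4 of 14 · BBRB · max L 3/2 · min R 2 gives 7/4
5 of 14 · BBRBR · max L 3/2 · min R 7/4 gives 13/8
6 of 14 · BBRBRR · max L 3/2 · min R 13/8 gives 25/16
7 of 14 · BBRBRRR · max L 3/2 · min R 25/16 gives 49/32
8 of 14 · BBRBRRRB · max L 49/32 · min R 25/16 gives 99/64
9 of 14 · BBRBRRRBR · max L 49/32 · min R 99/64 gives 197/128
10 of 14 · BBRBRRRBRR · max L 49/32 · min R 197/128 gives 393/256
11 of 14 · BBRBRRRBRRB · max L 393/256 · min R 197/128 gives 787/512
12 of 14 · BBRBRRRBRRBB · max L 787/512 · min R 197/128 gives 1575/1024
13 of 14 · BBRBRRRBRRBBB · max L 1575/1024 · min R 197/128 gives 3151/2048
14 of 14 · BBRBRRRBRRBBBB · max L 3151/2048 · min R 197/128 gives 6303/4096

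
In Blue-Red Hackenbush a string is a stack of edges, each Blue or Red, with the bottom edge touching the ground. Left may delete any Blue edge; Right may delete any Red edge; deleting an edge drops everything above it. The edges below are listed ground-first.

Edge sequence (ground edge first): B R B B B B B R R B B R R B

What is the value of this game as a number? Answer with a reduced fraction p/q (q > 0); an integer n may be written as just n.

7987/8192

g(B) = { 0 | (no moves) } → 1
g(BR) = { 0 | 1 } → 1/2
g(BRB) = { 0 1/2 | 1 } → 3/4
g(BRBB) = { 0 1/2 3/4 | 1 } → 7/8
g(BRBBB) = { 0 1/2 3/4 7/8 | 1 } → 15/16
g(BRBBBB) = { 0 1/2 3/4 7/8 15/16 | 1 } → 31/32
g(BRBBBBB) = { 0 1/2 3/4 7/8 15/16 31/32 | 1 } → 63/64
g(BRBBBBBR) = { 0 1/2 3/4 7/8 15/16 31/32 | 63/64 1 } → 125/128
g(BRBBBBBRR) = { 0 1/2 3/4 7/8 15/16 31/32 | 125/128 63/64 1 } → 249/256
g(BRBBBBBRRB) = { 0 1/2 3/4 7/8 15/16 31/32 249/256 | 125/128 63/64 1 } → 499/512
g(BRBBBBBRRBB) = { 0 1/2 3/4 7/8 15/16 31/32 249/256 499/512 | 125/128 63/64 1 } → 999/1024
g(BRBBBBBRRBBR) = { 0 1/2 3/4 7/8 15/16 31/32 249/256 499/512 | 999/1024 125/128 63/64 1 } → 1997/2048
g(BRBBBBBRRBBRR) = { 0 1/2 3/4 7/8 15/16 31/32 249/256 499/512 | 1997/2048 999/1024 125/128 63/64 1 } → 3993/4096
g(BRBBBBBRRBBRRB) = { 0 1/2 3/4 7/8 15/16 31/32 249/256 499/512 3993/4096 | 1997/2048 999/1024 125/128 63/64 1 } → 7987/8192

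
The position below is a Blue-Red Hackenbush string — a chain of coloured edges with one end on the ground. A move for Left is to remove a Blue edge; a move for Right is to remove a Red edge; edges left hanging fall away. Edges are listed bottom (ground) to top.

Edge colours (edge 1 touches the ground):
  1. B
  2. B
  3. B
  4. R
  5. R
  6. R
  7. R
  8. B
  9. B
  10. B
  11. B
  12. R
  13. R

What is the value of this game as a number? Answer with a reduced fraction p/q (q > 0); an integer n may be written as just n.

Recurse on prefixes of the 13-edge string B B B R R R R B B B B R R:
B: Left { 0 }, Right { — } -> simplest 1
BB: Left { 0; 1 }, Right { — } -> simplest 2
BBB: Left { 0; 1; 2 }, Right { — } -> simplest 3
BBBR: Left { 0; 1; 2 }, Right { 3 } -> simplest 5/2
BBBRR: Left { 0; 1; 2 }, Right { 5/2; 3 } -> simplest 9/4
BBBRRR: Left { 0; 1; 2 }, Right { 9/4; 5/2; 3 } -> simplest 17/8
BBBRRRR: Left { 0; 1; 2 }, Right { 17/8; 9/4; 5/2; 3 } -> simplest 33/16
BBBRRRRB: Left { 0; 1; 2; 33/16 }, Right { 17/8; 9/4; 5/2; 3 } -> simplest 67/32
BBBRRRRBB: Left { 0; 1; 2; 33/16; 67/32 }, Right { 17/8; 9/4; 5/2; 3 } -> simplest 135/64
BBBRRRRBBB: Left { 0; 1; 2; 33/16; 67/32; 135/64 }, Right { 17/8; 9/4; 5/2; 3 } -> simplest 271/128
BBBRRRRBBBB: Left { 0; 1; 2; 33/16; 67/32; 135/64; 271/128 }, Right { 17/8; 9/4; 5/2; 3 } -> simplest 543/256
BBBRRRRBBBBR: Left { 0; 1; 2; 33/16; 67/32; 135/64; 271/128 }, Right { 543/256; 17/8; 9/4; 5/2; 3 } -> simplest 1085/512
BBBRRRRBBBBRR: Left { 0; 1; 2; 33/16; 67/32; 135/64; 271/128 }, Right { 1085/512; 543/256; 17/8; 9/4; 5/2; 3 } -> simplest 2169/1024

2169/1024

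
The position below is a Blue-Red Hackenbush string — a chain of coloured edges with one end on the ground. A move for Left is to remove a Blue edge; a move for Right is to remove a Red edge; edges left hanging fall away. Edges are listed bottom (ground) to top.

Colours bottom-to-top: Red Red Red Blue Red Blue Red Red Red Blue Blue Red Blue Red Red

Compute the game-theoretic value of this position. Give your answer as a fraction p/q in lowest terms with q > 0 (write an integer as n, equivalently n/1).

Recurse on prefixes of the 15-edge string Red Red Red Blue Red Blue Red Red Red Blue Blue Red Blue Red Red:
v_1 [R]  L=[—]  R=[0]  ⇒ -1
v_2 [RR]  L=[—]  R=[-1 0]  ⇒ -2
v_3 [RRR]  L=[—]  R=[-2 -1 0]  ⇒ -3
v_4 [RRRB]  L=[-3]  R=[-2 -1 0]  ⇒ -5/2
v_5 [RRRBR]  L=[-3]  R=[-5/2 -2 -1 0]  ⇒ -11/4
v_6 [RRRBRB]  L=[-3 -11/4]  R=[-5/2 -2 -1 0]  ⇒ -21/8
v_7 [RRRBRBR]  L=[-3 -11/4]  R=[-21/8 -5/2 -2 -1 0]  ⇒ -43/16
v_8 [RRRBRBRR]  L=[-3 -11/4]  R=[-43/16 -21/8 -5/2 -2 -1 0]  ⇒ -87/32
v_9 [RRRBRBRRR]  L=[-3 -11/4]  R=[-87/32 -43/16 -21/8 -5/2 -2 -1 0]  ⇒ -175/64
v_10 [RRRBRBRRRB]  L=[-3 -11/4 -175/64]  R=[-87/32 -43/16 -21/8 -5/2 -2 -1 0]  ⇒ -349/128
v_11 [RRRBRBRRRBB]  L=[-3 -11/4 -175/64 -349/128]  R=[-87/32 -43/16 -21/8 -5/2 -2 -1 0]  ⇒ -697/256
v_12 [RRRBRBRRRBBR]  L=[-3 -11/4 -175/64 -349/128]  R=[-697/256 -87/32 -43/16 -21/8 -5/2 -2 -1 0]  ⇒ -1395/512
v_13 [RRRBRBRRRBBRB]  L=[-3 -11/4 -175/64 -349/128 -1395/512]  R=[-697/256 -87/32 -43/16 -21/8 -5/2 -2 -1 0]  ⇒ -2789/1024
v_14 [RRRBRBRRRBBRBR]  L=[-3 -11/4 -175/64 -349/128 -1395/512]  R=[-2789/1024 -697/256 -87/32 -43/16 -21/8 -5/2 -2 -1 0]  ⇒ -5579/2048
v_15 [RRRBRBRRRBBRBRR]  L=[-3 -11/4 -175/64 -349/128 -1395/512]  R=[-5579/2048 -2789/1024 -697/256 -87/32 -43/16 -21/8 -5/2 -2 -1 0]  ⇒ -11159/4096

-11159/4096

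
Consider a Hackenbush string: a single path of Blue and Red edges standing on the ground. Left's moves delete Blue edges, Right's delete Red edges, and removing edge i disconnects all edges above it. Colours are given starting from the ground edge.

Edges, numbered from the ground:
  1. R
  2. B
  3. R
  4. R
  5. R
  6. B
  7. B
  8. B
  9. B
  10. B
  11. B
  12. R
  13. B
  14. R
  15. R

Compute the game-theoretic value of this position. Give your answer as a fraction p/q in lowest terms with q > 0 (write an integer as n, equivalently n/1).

Prefix values for R B R R R B B B B B B R B R R via {L|R} + simplicity:
v_1 [R]  L=[none]  R=[0]  → -1
v_2 [RB]  L=[-1]  R=[0]  → -1/2
v_3 [RBR]  L=[-1]  R=[-1/2, 0]  → -3/4
v_4 [RBRR]  L=[-1]  R=[-3/4, -1/2, 0]  → -7/8
v_5 [RBRRR]  L=[-1]  R=[-7/8, -3/4, -1/2, 0]  → -15/16
v_6 [RBRRRB]  L=[-1, -15/16]  R=[-7/8, -3/4, -1/2, 0]  → -29/32
v_7 [RBRRRBB]  L=[-1, -15/16, -29/32]  R=[-7/8, -3/4, -1/2, 0]  → -57/64
v_8 [RBRRRBBB]  L=[-1, -15/16, -29/32, -57/64]  R=[-7/8, -3/4, -1/2, 0]  → -113/128
v_9 [RBRRRBBBB]  L=[-1, -15/16, -29/32, -57/64, -113/128]  R=[-7/8, -3/4, -1/2, 0]  → -225/256
v_10 [RBRRRBBBBB]  L=[-1, -15/16, -29/32, -57/64, -113/128, -225/256]  R=[-7/8, -3/4, -1/2, 0]  → -449/512
v_11 [RBRRRBBBBBB]  L=[-1, -15/16, -29/32, -57/64, -113/128, -225/256, -449/512]  R=[-7/8, -3/4, -1/2, 0]  → -897/1024
v_12 [RBRRRBBBBBBR]  L=[-1, -15/16, -29/32, -57/64, -113/128, -225/256, -449/512]  R=[-897/1024, -7/8, -3/4, -1/2, 0]  → -1795/2048
v_13 [RBRRRBBBBBBRB]  L=[-1, -15/16, -29/32, -57/64, -113/128, -225/256, -449/512, -1795/2048]  R=[-897/1024, -7/8, -3/4, -1/2, 0]  → -3589/4096
v_14 [RBRRRBBBBBBRBR]  L=[-1, -15/16, -29/32, -57/64, -113/128, -225/256, -449/512, -1795/2048]  R=[-3589/4096, -897/1024, -7/8, -3/4, -1/2, 0]  → -7179/8192
v_15 [RBRRRBBBBBBRBRR]  L=[-1, -15/16, -29/32, -57/64, -113/128, -225/256, -449/512, -1795/2048]  R=[-7179/8192, -3589/4096, -897/1024, -7/8, -3/4, -1/2, 0]  → -14359/16384

-14359/16384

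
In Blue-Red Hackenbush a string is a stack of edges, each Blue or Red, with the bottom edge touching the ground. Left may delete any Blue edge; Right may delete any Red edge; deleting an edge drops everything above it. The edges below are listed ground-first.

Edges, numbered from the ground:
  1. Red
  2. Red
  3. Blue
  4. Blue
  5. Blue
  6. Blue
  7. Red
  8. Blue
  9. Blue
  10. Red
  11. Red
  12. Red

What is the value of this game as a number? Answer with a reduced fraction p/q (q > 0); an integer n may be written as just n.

step 1: add Red to get R; options L={  } R={ 0 } so -1
step 2: add Red to get RR; options L={  } R={ -1 0 } so -2
step 3: add Blue to get RRB; options L={ -2 } R={ -1 0 } so -3/2
step 4: add Blue to get RRBB; options L={ -2 -3/2 } R={ -1 0 } so -5/4
step 5: add Blue to get RRBBB; options L={ -2 -3/2 -5/4 } R={ -1 0 } so -9/8
step 6: add Blue to get RRBBBB; options L={ -2 -3/2 -5/4 -9/8 } R={ -1 0 } so -17/16
step 7: add Red to get RRBBBBR; options L={ -2 -3/2 -5/4 -9/8 } R={ -17/16 -1 0 } so -35/32
step 8: add Blue to get RRBBBBRB; options L={ -2 -3/2 -5/4 -9/8 -35/32 } R={ -17/16 -1 0 } so -69/64
step 9: add Blue to get RRBBBBRBB; options L={ -2 -3/2 -5/4 -9/8 -35/32 -69/64 } R={ -17/16 -1 0 } so -137/128
step 10: add Red to get RRBBBBRBBR; options L={ -2 -3/2 -5/4 -9/8 -35/32 -69/64 } R={ -137/128 -17/16 -1 0 } so -275/256
step 11: add Red to get RRBBBBRBBRR; options L={ -2 -3/2 -5/4 -9/8 -35/32 -69/64 } R={ -275/256 -137/128 -17/16 -1 0 } so -551/512
step 12: add Red to get RRBBBBRBBRRR; options L={ -2 -3/2 -5/4 -9/8 -35/32 -69/64 } R={ -551/512 -275/256 -137/128 -17/16 -1 0 } so -1103/1024

-1103/1024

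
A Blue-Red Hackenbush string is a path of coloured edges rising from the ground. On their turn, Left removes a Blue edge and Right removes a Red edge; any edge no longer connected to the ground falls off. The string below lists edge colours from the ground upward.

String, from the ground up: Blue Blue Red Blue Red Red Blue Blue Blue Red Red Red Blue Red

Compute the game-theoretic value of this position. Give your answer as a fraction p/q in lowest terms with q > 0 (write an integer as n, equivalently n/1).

Build v(s[:k]) for k = 1..14, string s = Blue Blue Red Blue Red Red Blue Blue Blue Red Red Red Blue Red.
B: Left { 0 }, Right { ∅ } gives simplest 1
BB: Left { 0, 1 }, Right { ∅ } gives simplest 2
BBR: Left { 0, 1 }, Right { 2 } gives simplest 3/2
BBRB: Left { 0, 1, 3/2 }, Right { 2 } gives simplest 7/4
BBRBR: Left { 0, 1, 3/2 }, Right { 7/4, 2 } gives simplest 13/8
BBRBRR: Left { 0, 1, 3/2 }, Right { 13/8, 7/4, 2 } gives simplest 25/16
BBRBRRB: Left { 0, 1, 3/2, 25/16 }, Right { 13/8, 7/4, 2 } gives simplest 51/32
BBRBRRBB: Left { 0, 1, 3/2, 25/16, 51/32 }, Right { 13/8, 7/4, 2 } gives simplest 103/64
BBRBRRBBB: Left { 0, 1, 3/2, 25/16, 51/32, 103/64 }, Right { 13/8, 7/4, 2 } gives simplest 207/128
BBRBRRBBBR: Left { 0, 1, 3/2, 25/16, 51/32, 103/64 }, Right { 207/128, 13/8, 7/4, 2 } gives simplest 413/256
BBRBRRBBBRR: Left { 0, 1, 3/2, 25/16, 51/32, 103/64 }, Right { 413/256, 207/128, 13/8, 7/4, 2 } gives simplest 825/512
BBRBRRBBBRRR: Left { 0, 1, 3/2, 25/16, 51/32, 103/64 }, Right { 825/512, 413/256, 207/128, 13/8, 7/4, 2 } gives simplest 1649/1024
BBRBRRBBBRRRB: Left { 0, 1, 3/2, 25/16, 51/32, 103/64, 1649/1024 }, Right { 825/512, 413/256, 207/128, 13/8, 7/4, 2 } gives simplest 3299/2048
BBRBRRBBBRRRBR: Left { 0, 1, 3/2, 25/16, 51/32, 103/64, 1649/1024 }, Right { 3299/2048, 825/512, 413/256, 207/128, 13/8, 7/4, 2 } gives simplest 6597/4096

6597/4096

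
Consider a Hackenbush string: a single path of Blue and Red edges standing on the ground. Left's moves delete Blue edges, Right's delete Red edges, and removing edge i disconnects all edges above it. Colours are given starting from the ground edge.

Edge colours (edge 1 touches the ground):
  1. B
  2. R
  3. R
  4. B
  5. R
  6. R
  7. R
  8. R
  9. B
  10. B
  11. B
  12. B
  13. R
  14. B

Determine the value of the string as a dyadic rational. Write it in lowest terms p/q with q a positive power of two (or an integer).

2171/8192

edge 1 of 14 (B): { 0 | none } so 1
edge 2 of 14 (R): { 0 | 1 } so 1/2
edge 3 of 14 (R): { 0 | 1/2,1 } so 1/4
edge 4 of 14 (B): { 0,1/4 | 1/2,1 } so 3/8
edge 5 of 14 (R): { 0,1/4 | 3/8,1/2,1 } so 5/16
edge 6 of 14 (R): { 0,1/4 | 5/16,3/8,1/2,1 } so 9/32
edge 7 of 14 (R): { 0,1/4 | 9/32,5/16,3/8,1/2,1 } so 17/64
edge 8 of 14 (R): { 0,1/4 | 17/64,9/32,5/16,3/8,1/2,1 } so 33/128
edge 9 of 14 (B): { 0,1/4,33/128 | 17/64,9/32,5/16,3/8,1/2,1 } so 67/256
edge 10 of 14 (B): { 0,1/4,33/128,67/256 | 17/64,9/32,5/16,3/8,1/2,1 } so 135/512
edge 11 of 14 (B): { 0,1/4,33/128,67/256,135/512 | 17/64,9/32,5/16,3/8,1/2,1 } so 271/1024
edge 12 of 14 (B): { 0,1/4,33/128,67/256,135/512,271/1024 | 17/64,9/32,5/16,3/8,1/2,1 } so 543/2048
edge 13 of 14 (R): { 0,1/4,33/128,67/256,135/512,271/1024 | 543/2048,17/64,9/32,5/16,3/8,1/2,1 } so 1085/4096
edge 14 of 14 (B): { 0,1/4,33/128,67/256,135/512,271/1024,1085/4096 | 543/2048,17/64,9/32,5/16,3/8,1/2,1 } so 2171/8192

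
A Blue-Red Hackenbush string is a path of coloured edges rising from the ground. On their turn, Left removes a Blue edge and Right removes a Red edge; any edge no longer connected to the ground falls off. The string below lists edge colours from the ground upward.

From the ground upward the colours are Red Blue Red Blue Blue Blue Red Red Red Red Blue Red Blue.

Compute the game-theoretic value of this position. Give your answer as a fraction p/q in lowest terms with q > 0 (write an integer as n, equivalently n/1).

-2293/4096

R: Left { none }, Right { 0 } -> simplest -1
RB: Left { -1 }, Right { 0 } -> simplest -1/2
RBR: Left { -1 }, Right { -1/2, 0 } -> simplest -3/4
RBRB: Left { -1, -3/4 }, Right { -1/2, 0 } -> simplest -5/8
RBRBB: Left { -1, -3/4, -5/8 }, Right { -1/2, 0 } -> simplest -9/16
RBRBBB: Left { -1, -3/4, -5/8, -9/16 }, Right { -1/2, 0 } -> simplest -17/32
RBRBBBR: Left { -1, -3/4, -5/8, -9/16 }, Right { -17/32, -1/2, 0 } -> simplest -35/64
RBRBBBRR: Left { -1, -3/4, -5/8, -9/16 }, Right { -35/64, -17/32, -1/2, 0 } -> simplest -71/128
RBRBBBRRR: Left { -1, -3/4, -5/8, -9/16 }, Right { -71/128, -35/64, -17/32, -1/2, 0 } -> simplest -143/256
RBRBBBRRRR: Left { -1, -3/4, -5/8, -9/16 }, Right { -143/256, -71/128, -35/64, -17/32, -1/2, 0 } -> simplest -287/512
RBRBBBRRRRB: Left { -1, -3/4, -5/8, -9/16, -287/512 }, Right { -143/256, -71/128, -35/64, -17/32, -1/2, 0 } -> simplest -573/1024
RBRBBBRRRRBR: Left { -1, -3/4, -5/8, -9/16, -287/512 }, Right { -573/1024, -143/256, -71/128, -35/64, -17/32, -1/2, 0 } -> simplest -1147/2048
RBRBBBRRRRBRB: Left { -1, -3/4, -5/8, -9/16, -287/512, -1147/2048 }, Right { -573/1024, -143/256, -71/128, -35/64, -17/32, -1/2, 0 } -> simplest -2293/4096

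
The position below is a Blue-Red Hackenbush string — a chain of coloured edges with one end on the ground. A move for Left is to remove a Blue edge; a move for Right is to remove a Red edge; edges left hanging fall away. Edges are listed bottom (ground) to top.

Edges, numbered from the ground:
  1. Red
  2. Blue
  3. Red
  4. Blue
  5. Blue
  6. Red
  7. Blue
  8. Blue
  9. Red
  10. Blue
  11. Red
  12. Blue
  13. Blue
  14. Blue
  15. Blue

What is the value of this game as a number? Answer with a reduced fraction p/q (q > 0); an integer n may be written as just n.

-9377/16384

edge 1 of 15 (Red): { ∅ | 0 } -> -1
edge 2 of 15 (Blue): { -1 | 0 } -> -1/2
edge 3 of 15 (Red): { -1 | -1/2, 0 } -> -3/4
edge 4 of 15 (Blue): { -1, -3/4 | -1/2, 0 } -> -5/8
edge 5 of 15 (Blue): { -1, -3/4, -5/8 | -1/2, 0 } -> -9/16
edge 6 of 15 (Red): { -1, -3/4, -5/8 | -9/16, -1/2, 0 } -> -19/32
edge 7 of 15 (Blue): { -1, -3/4, -5/8, -19/32 | -9/16, -1/2, 0 } -> -37/64
edge 8 of 15 (Blue): { -1, -3/4, -5/8, -19/32, -37/64 | -9/16, -1/2, 0 } -> -73/128
edge 9 of 15 (Red): { -1, -3/4, -5/8, -19/32, -37/64 | -73/128, -9/16, -1/2, 0 } -> -147/256
edge 10 of 15 (Blue): { -1, -3/4, -5/8, -19/32, -37/64, -147/256 | -73/128, -9/16, -1/2, 0 } -> -293/512
edge 11 of 15 (Red): { -1, -3/4, -5/8, -19/32, -37/64, -147/256 | -293/512, -73/128, -9/16, -1/2, 0 } -> -587/1024
edge 12 of 15 (Blue): { -1, -3/4, -5/8, -19/32, -37/64, -147/256, -587/1024 | -293/512, -73/128, -9/16, -1/2, 0 } -> -1173/2048
edge 13 of 15 (Blue): { -1, -3/4, -5/8, -19/32, -37/64, -147/256, -587/1024, -1173/2048 | -293/512, -73/128, -9/16, -1/2, 0 } -> -2345/4096
edge 14 of 15 (Blue): { -1, -3/4, -5/8, -19/32, -37/64, -147/256, -587/1024, -1173/2048, -2345/4096 | -293/512, -73/128, -9/16, -1/2, 0 } -> -4689/8192
edge 15 of 15 (Blue): { -1, -3/4, -5/8, -19/32, -37/64, -147/256, -587/1024, -1173/2048, -2345/4096, -4689/8192 | -293/512, -73/128, -9/16, -1/2, 0 } -> -9377/16384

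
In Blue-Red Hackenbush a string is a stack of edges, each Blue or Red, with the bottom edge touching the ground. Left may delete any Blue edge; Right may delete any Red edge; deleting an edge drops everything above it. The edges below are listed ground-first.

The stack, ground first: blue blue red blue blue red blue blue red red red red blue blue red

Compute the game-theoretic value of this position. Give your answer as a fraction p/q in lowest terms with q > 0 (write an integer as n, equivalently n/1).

1 of 15 · b · max L 0 · min R +∞ so 1
2 of 15 · bb · max L 1 · min R +∞ so 2
3 of 15 · bbr · max L 1 · min R 2 so 3/2
4 of 15 · bbrb · max L 3/2 · min R 2 so 7/4
5 of 15 · bbrbb · max L 7/4 · min R 2 so 15/8
6 of 15 · bbrbbr · max L 7/4 · min R 15/8 so 29/16
7 of 15 · bbrbbrb · max L 29/16 · min R 15/8 so 59/32
8 of 15 · bbrbbrbb · max L 59/32 · min R 15/8 so 119/64
9 of 15 · bbrbbrbbr · max L 59/32 · min R 119/64 so 237/128
10 of 15 · bbrbbrbbrr · max L 59/32 · min R 237/128 so 473/256
11 of 15 · bbrbbrbbrrr · max L 59/32 · min R 473/256 so 945/512
12 of 15 · bbrbbrbbrrrr · max L 59/32 · min R 945/512 so 1889/1024
13 of 15 · bbrbbrbbrrrrb · max L 1889/1024 · min R 945/512 so 3779/2048
14 of 15 · bbrbbrbbrrrrbb · max L 3779/2048 · min R 945/512 so 7559/4096
15 of 15 · bbrbbrbbrrrrbbr · max L 3779/2048 · min R 7559/4096 so 15117/8192

15117/8192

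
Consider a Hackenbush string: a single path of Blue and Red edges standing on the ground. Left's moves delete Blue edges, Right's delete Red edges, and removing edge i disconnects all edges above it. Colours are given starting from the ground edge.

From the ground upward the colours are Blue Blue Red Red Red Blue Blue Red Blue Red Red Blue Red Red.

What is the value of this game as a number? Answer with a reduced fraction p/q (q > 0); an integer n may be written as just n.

Prefix values for Blue Blue Red Red Red Blue Blue Red Blue Red Red Blue Red Red via {L|R} + simplicity:
B: Left { 0 }, Right { — } = simplest 1
BB: Left { 0,1 }, Right { — } = simplest 2
BBR: Left { 0,1 }, Right { 2 } = simplest 3/2
BBRR: Left { 0,1 }, Right { 3/2,2 } = simplest 5/4
BBRRR: Left { 0,1 }, Right { 5/4,3/2,2 } = simplest 9/8
BBRRRB: Left { 0,1,9/8 }, Right { 5/4,3/2,2 } = simplest 19/16
BBRRRBB: Left { 0,1,9/8,19/16 }, Right { 5/4,3/2,2 } = simplest 39/32
BBRRRBBR: Left { 0,1,9/8,19/16 }, Right { 39/32,5/4,3/2,2 } = simplest 77/64
BBRRRBBRB: Left { 0,1,9/8,19/16,77/64 }, Right { 39/32,5/4,3/2,2 } = simplest 155/128
BBRRRBBRBR: Left { 0,1,9/8,19/16,77/64 }, Right { 155/128,39/32,5/4,3/2,2 } = simplest 309/256
BBRRRBBRBRR: Left { 0,1,9/8,19/16,77/64 }, Right { 309/256,155/128,39/32,5/4,3/2,2 } = simplest 617/512
BBRRRBBRBRRB: Left { 0,1,9/8,19/16,77/64,617/512 }, Right { 309/256,155/128,39/32,5/4,3/2,2 } = simplest 1235/1024
BBRRRBBRBRRBR: Left { 0,1,9/8,19/16,77/64,617/512 }, Right { 1235/1024,309/256,155/128,39/32,5/4,3/2,2 } = simplest 2469/2048
BBRRRBBRBRRBRR: Left { 0,1,9/8,19/16,77/64,617/512 }, Right { 2469/2048,1235/1024,309/256,155/128,39/32,5/4,3/2,2 } = simplest 4937/4096

4937/4096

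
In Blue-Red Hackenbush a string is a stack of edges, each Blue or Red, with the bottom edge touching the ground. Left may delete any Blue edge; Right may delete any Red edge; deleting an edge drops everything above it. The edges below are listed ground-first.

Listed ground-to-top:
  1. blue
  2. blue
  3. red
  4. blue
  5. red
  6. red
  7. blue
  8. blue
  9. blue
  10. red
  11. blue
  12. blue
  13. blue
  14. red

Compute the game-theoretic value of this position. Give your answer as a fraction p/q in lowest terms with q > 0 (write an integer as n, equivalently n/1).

step 1: add blue to get b; options L={ 0 } R={ (no moves) } — 1
step 2: add blue to get bb; options L={ 0 1 } R={ (no moves) } — 2
step 3: add red to get bbr; options L={ 0 1 } R={ 2 } — 3/2
step 4: add blue to get bbrb; options L={ 0 1 3/2 } R={ 2 } — 7/4
step 5: add red to get bbrbr; options L={ 0 1 3/2 } R={ 7/4 2 } — 13/8
step 6: add red to get bbrbrr; options L={ 0 1 3/2 } R={ 13/8 7/4 2 } — 25/16
step 7: add blue to get bbrbrrb; options L={ 0 1 3/2 25/16 } R={ 13/8 7/4 2 } — 51/32
step 8: add blue to get bbrbrrbb; options L={ 0 1 3/2 25/16 51/32 } R={ 13/8 7/4 2 } — 103/64
step 9: add blue to get bbrbrrbbb; options L={ 0 1 3/2 25/16 51/32 103/64 } R={ 13/8 7/4 2 } — 207/128
step 10: add red to get bbrbrrbbbr; options L={ 0 1 3/2 25/16 51/32 103/64 } R={ 207/128 13/8 7/4 2 } — 413/256
step 11: add blue to get bbrbrrbbbrb; options L={ 0 1 3/2 25/16 51/32 103/64 413/256 } R={ 207/128 13/8 7/4 2 } — 827/512
step 12: add blue to get bbrbrrbbbrbb; options L={ 0 1 3/2 25/16 51/32 103/64 413/256 827/512 } R={ 207/128 13/8 7/4 2 } — 1655/1024
step 13: add blue to get bbrbrrbbbrbbb; options L={ 0 1 3/2 25/16 51/32 103/64 413/256 827/512 1655/1024 } R={ 207/128 13/8 7/4 2 } — 3311/2048
step 14: add red to get bbrbrrbbbrbbbr; options L={ 0 1 3/2 25/16 51/32 103/64 413/256 827/512 1655/1024 } R={ 3311/2048 207/128 13/8 7/4 2 } — 6621/4096

6621/4096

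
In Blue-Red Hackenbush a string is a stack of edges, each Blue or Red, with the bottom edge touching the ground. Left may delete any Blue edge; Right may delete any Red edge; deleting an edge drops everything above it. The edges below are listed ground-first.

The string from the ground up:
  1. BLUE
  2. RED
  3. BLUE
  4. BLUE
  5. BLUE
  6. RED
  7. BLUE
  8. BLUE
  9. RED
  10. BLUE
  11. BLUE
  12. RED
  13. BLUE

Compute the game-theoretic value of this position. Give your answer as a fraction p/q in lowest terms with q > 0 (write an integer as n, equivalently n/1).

Recurse on prefixes of the 13-edge string BLUE RED BLUE BLUE BLUE RED BLUE BLUE RED BLUE BLUE RED BLUE:
val(B) = { 0 | ∅ } → 1
val(BR) = { 0 | 1 } → 1/2
val(BRB) = { 0, 1/2 | 1 } → 3/4
val(BRBB) = { 0, 1/2, 3/4 | 1 } → 7/8
val(BRBBB) = { 0, 1/2, 3/4, 7/8 | 1 } → 15/16
val(BRBBBR) = { 0, 1/2, 3/4, 7/8 | 15/16, 1 } → 29/32
val(BRBBBRB) = { 0, 1/2, 3/4, 7/8, 29/32 | 15/16, 1 } → 59/64
val(BRBBBRBB) = { 0, 1/2, 3/4, 7/8, 29/32, 59/64 | 15/16, 1 } → 119/128
val(BRBBBRBBR) = { 0, 1/2, 3/4, 7/8, 29/32, 59/64 | 119/128, 15/16, 1 } → 237/256
val(BRBBBRBBRB) = { 0, 1/2, 3/4, 7/8, 29/32, 59/64, 237/256 | 119/128, 15/16, 1 } → 475/512
val(BRBBBRBBRBB) = { 0, 1/2, 3/4, 7/8, 29/32, 59/64, 237/256, 475/512 | 119/128, 15/16, 1 } → 951/1024
val(BRBBBRBBRBBR) = { 0, 1/2, 3/4, 7/8, 29/32, 59/64, 237/256, 475/512 | 951/1024, 119/128, 15/16, 1 } → 1901/2048
val(BRBBBRBBRBBRB) = { 0, 1/2, 3/4, 7/8, 29/32, 59/64, 237/256, 475/512, 1901/2048 | 951/1024, 119/128, 15/16, 1 } → 3803/4096

3803/4096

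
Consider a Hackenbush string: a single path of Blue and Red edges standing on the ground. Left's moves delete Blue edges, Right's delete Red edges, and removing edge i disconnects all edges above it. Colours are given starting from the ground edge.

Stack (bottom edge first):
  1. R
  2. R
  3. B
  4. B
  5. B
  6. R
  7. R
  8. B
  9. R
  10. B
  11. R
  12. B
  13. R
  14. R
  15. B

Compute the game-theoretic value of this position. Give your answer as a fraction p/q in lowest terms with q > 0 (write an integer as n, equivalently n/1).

edge 1 of 15 (R): { · | 0 } so -1
edge 2 of 15 (R): { · | -1 0 } so -2
edge 3 of 15 (B): { -2 | -1 0 } so -3/2
edge 4 of 15 (B): { -2 -3/2 | -1 0 } so -5/4
edge 5 of 15 (B): { -2 -3/2 -5/4 | -1 0 } so -9/8
edge 6 of 15 (R): { -2 -3/2 -5/4 | -9/8 -1 0 } so -19/16
edge 7 of 15 (R): { -2 -3/2 -5/4 | -19/16 -9/8 -1 0 } so -39/32
edge 8 of 15 (B): { -2 -3/2 -5/4 -39/32 | -19/16 -9/8 -1 0 } so -77/64
edge 9 of 15 (R): { -2 -3/2 -5/4 -39/32 | -77/64 -19/16 -9/8 -1 0 } so -155/128
edge 10 of 15 (B): { -2 -3/2 -5/4 -39/32 -155/128 | -77/64 -19/16 -9/8 -1 0 } so -309/256
edge 11 of 15 (R): { -2 -3/2 -5/4 -39/32 -155/128 | -309/256 -77/64 -19/16 -9/8 -1 0 } so -619/512
edge 12 of 15 (B): { -2 -3/2 -5/4 -39/32 -155/128 -619/512 | -309/256 -77/64 -19/16 -9/8 -1 0 } so -1237/1024
edge 13 of 15 (R): { -2 -3/2 -5/4 -39/32 -155/128 -619/512 | -1237/1024 -309/256 -77/64 -19/16 -9/8 -1 0 } so -2475/2048
edge 14 of 15 (R): { -2 -3/2 -5/4 -39/32 -155/128 -619/512 | -2475/2048 -1237/1024 -309/256 -77/64 -19/16 -9/8 -1 0 } so -4951/4096
edge 15 of 15 (B): { -2 -3/2 -5/4 -39/32 -155/128 -619/512 -4951/4096 | -2475/2048 -1237/1024 -309/256 -77/64 -19/16 -9/8 -1 0 } so -9901/8192

-9901/8192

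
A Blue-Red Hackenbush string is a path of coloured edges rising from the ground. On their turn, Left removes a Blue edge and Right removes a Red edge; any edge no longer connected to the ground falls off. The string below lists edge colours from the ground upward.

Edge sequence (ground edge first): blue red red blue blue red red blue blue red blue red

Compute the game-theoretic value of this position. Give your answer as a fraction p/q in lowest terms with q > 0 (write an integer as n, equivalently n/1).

821/2048

edge 1 of 12 (blue): { 0 |  } => 1
edge 2 of 12 (red): { 0 | 1 } => 1/2
edge 3 of 12 (red): { 0 | 1/2, 1 } => 1/4
edge 4 of 12 (blue): { 0, 1/4 | 1/2, 1 } => 3/8
edge 5 of 12 (blue): { 0, 1/4, 3/8 | 1/2, 1 } => 7/16
edge 6 of 12 (red): { 0, 1/4, 3/8 | 7/16, 1/2, 1 } => 13/32
edge 7 of 12 (red): { 0, 1/4, 3/8 | 13/32, 7/16, 1/2, 1 } => 25/64
edge 8 of 12 (blue): { 0, 1/4, 3/8, 25/64 | 13/32, 7/16, 1/2, 1 } => 51/128
edge 9 of 12 (blue): { 0, 1/4, 3/8, 25/64, 51/128 | 13/32, 7/16, 1/2, 1 } => 103/256
edge 10 of 12 (red): { 0, 1/4, 3/8, 25/64, 51/128 | 103/256, 13/32, 7/16, 1/2, 1 } => 205/512
edge 11 of 12 (blue): { 0, 1/4, 3/8, 25/64, 51/128, 205/512 | 103/256, 13/32, 7/16, 1/2, 1 } => 411/1024
edge 12 of 12 (red): { 0, 1/4, 3/8, 25/64, 51/128, 205/512 | 411/1024, 103/256, 13/32, 7/16, 1/2, 1 } => 821/2048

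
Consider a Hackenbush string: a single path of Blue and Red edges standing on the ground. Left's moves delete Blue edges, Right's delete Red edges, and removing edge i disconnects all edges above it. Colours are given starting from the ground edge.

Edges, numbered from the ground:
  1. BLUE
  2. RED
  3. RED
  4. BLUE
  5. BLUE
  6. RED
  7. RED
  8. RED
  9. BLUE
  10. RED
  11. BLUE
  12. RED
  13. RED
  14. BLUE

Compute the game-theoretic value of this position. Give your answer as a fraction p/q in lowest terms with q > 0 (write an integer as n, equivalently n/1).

3155/8192

B: Left { 0 }, Right { ∅ } = simplest 1
BR: Left { 0 }, Right { 1 } = simplest 1/2
BRR: Left { 0 }, Right { 1/2, 1 } = simplest 1/4
BRRB: Left { 0, 1/4 }, Right { 1/2, 1 } = simplest 3/8
BRRBB: Left { 0, 1/4, 3/8 }, Right { 1/2, 1 } = simplest 7/16
BRRBBR: Left { 0, 1/4, 3/8 }, Right { 7/16, 1/2, 1 } = simplest 13/32
BRRBBRR: Left { 0, 1/4, 3/8 }, Right { 13/32, 7/16, 1/2, 1 } = simplest 25/64
BRRBBRRR: Left { 0, 1/4, 3/8 }, Right { 25/64, 13/32, 7/16, 1/2, 1 } = simplest 49/128
BRRBBRRRB: Left { 0, 1/4, 3/8, 49/128 }, Right { 25/64, 13/32, 7/16, 1/2, 1 } = simplest 99/256
BRRBBRRRBR: Left { 0, 1/4, 3/8, 49/128 }, Right { 99/256, 25/64, 13/32, 7/16, 1/2, 1 } = simplest 197/512
BRRBBRRRBRB: Left { 0, 1/4, 3/8, 49/128, 197/512 }, Right { 99/256, 25/64, 13/32, 7/16, 1/2, 1 } = simplest 395/1024
BRRBBRRRBRBR: Left { 0, 1/4, 3/8, 49/128, 197/512 }, Right { 395/1024, 99/256, 25/64, 13/32, 7/16, 1/2, 1 } = simplest 789/2048
BRRBBRRRBRBRR: Left { 0, 1/4, 3/8, 49/128, 197/512 }, Right { 789/2048, 395/1024, 99/256, 25/64, 13/32, 7/16, 1/2, 1 } = simplest 1577/4096
BRRBBRRRBRBRRB: Left { 0, 1/4, 3/8, 49/128, 197/512, 1577/4096 }, Right { 789/2048, 395/1024, 99/256, 25/64, 13/32, 7/16, 1/2, 1 } = simplest 3155/8192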